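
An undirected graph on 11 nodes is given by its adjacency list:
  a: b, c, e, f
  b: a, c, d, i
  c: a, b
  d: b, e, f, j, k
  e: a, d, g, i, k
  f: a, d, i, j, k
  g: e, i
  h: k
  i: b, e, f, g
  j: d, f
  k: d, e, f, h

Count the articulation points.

Removing k increases the component count from 1 to 2, so k is a cut vertex.
By contrast removing e leaves 1 component; it is not a cut vertex. No other vertex is a cut vertex either.

1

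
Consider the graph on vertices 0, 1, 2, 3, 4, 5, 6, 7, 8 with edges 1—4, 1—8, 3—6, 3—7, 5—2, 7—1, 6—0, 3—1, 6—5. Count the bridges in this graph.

6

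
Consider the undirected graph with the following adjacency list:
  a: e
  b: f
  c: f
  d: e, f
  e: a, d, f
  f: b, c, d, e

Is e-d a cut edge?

After removing e-d, the path e-f-d still connects them, so the edge is not a bridge.

No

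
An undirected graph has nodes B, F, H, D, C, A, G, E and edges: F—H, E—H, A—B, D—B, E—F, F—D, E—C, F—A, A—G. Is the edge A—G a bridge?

Yes

Removing A—G leaves no path between A and G: the component count goes from 1 to 2. So it is a bridge.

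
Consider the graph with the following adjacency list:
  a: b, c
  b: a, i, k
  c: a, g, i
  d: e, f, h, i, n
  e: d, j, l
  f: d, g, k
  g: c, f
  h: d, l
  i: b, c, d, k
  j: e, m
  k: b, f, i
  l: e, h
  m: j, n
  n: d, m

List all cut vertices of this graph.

d

Removing d increases the component count from 1 to 2, so d is a cut vertex.
By contrast removing k leaves 1 component; it is not a cut vertex. No other vertex is a cut vertex either.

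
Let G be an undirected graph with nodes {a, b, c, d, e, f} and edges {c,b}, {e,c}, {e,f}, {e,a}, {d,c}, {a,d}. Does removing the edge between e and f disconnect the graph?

Removing e-f leaves no path between e and f: the component count goes from 1 to 2. So it is a bridge.

Yes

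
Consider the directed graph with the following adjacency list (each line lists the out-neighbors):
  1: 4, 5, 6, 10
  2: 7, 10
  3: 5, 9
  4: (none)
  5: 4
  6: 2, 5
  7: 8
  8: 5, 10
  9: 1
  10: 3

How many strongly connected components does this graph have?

3

{1, 2, 3, 6, 7, 8, 9, 10} are all mutually reachable — one SCC of size 8.
{5} is an SCC by itself.
{4} is an SCC by itself.
That gives 3 strongly connected components.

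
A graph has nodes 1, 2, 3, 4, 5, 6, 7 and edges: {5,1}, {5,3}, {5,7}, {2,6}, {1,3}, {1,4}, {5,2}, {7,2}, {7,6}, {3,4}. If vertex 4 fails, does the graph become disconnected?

No

Deleting 4 leaves 1 component (was 1) (its neighbors 1, 3 remain connected to each other), so 4 is not a cut vertex.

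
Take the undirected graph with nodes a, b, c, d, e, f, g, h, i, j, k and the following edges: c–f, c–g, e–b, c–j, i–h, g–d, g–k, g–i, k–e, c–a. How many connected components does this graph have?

1

Starting from a we can reach a, b, c, d, e, f, g, h, i, j, k. That is one component of size 11.
Total: 1 component.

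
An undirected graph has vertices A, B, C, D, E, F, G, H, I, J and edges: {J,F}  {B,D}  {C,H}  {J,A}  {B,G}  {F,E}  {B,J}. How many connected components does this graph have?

I is isolated — a component by itself.
Starting from C we can reach C, H. That is one component of size 2.
Starting from A we can reach A, B, D, E, F, G, J. That is one component of size 7.
Total: 3 components.

3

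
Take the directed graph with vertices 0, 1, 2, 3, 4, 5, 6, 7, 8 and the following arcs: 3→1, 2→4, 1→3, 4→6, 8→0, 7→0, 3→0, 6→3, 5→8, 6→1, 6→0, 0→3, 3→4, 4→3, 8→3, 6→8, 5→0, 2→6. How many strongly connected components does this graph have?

4

{0, 1, 3, 4, 6, 8} are all mutually reachable — one SCC of size 6.
{5} is an SCC by itself.
{2} is an SCC by itself.
{7} is an SCC by itself.
That gives 4 strongly connected components.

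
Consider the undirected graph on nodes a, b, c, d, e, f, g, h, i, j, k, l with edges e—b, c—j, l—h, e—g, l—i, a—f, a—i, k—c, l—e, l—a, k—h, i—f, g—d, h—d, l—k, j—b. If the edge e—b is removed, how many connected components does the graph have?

e and b are still connected via e-l-k-c-j-b, so the component count stays at 1.

1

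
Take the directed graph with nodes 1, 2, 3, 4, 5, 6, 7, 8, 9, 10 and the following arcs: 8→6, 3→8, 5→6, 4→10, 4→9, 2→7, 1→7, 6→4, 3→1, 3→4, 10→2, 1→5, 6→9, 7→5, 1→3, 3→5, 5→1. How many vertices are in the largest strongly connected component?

{1, 2, 3, 4, 5, 6, 7, 8, 10} are all mutually reachable — one SCC of size 9.
{9} is an SCC by itself.
The largest has 9 vertices.

9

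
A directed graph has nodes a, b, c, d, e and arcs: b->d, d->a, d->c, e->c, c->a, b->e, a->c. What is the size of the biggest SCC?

2

{a, c} are all mutually reachable — one SCC of size 2.
{d} is an SCC by itself.
{b} is an SCC by itself.
{e} is an SCC by itself.
The largest has 2 vertices.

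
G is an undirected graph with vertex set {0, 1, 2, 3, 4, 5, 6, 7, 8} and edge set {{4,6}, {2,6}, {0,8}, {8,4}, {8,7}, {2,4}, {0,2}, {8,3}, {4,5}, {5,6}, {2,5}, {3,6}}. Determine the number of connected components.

2

1 is isolated — a component by itself.
Starting from 0 we can reach 0, 2, 3, 4, 5, 6, 7, 8. That is one component of size 8.
Total: 2 components.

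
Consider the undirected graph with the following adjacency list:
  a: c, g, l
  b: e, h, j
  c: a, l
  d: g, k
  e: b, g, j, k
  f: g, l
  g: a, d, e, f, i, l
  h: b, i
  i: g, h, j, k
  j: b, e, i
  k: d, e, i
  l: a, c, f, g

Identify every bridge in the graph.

none

The edges on the cycle g-f-l-g are not bridges since each lies on that cycle.
Every edge lies on some cycle, so there are no bridges.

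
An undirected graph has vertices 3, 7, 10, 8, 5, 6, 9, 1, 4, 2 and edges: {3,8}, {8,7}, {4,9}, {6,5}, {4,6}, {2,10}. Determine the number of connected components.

4

1 is isolated — a component by itself.
Starting from 2 we can reach 2, 10. That is one component of size 2.
Starting from 3 we can reach 3, 7, 8. That is one component of size 3.
Starting from 4 we can reach 4, 5, 6, 9. That is one component of size 4.
Total: 4 components.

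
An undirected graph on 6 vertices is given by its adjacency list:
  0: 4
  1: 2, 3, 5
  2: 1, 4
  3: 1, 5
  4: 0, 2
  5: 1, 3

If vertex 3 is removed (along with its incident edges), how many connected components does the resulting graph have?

1

With 3 gone, the remaining components are: {0, 1, 2, 4, 5}.
That is 1 component.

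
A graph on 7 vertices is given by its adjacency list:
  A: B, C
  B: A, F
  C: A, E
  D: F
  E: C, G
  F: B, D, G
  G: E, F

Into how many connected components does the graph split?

1

Starting from A we can reach A, B, C, D, E, F, G. That is one component of size 7.
Total: 1 component.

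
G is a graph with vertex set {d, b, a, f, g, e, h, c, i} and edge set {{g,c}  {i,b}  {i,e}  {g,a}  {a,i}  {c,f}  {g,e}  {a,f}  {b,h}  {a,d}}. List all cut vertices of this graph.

a, b, i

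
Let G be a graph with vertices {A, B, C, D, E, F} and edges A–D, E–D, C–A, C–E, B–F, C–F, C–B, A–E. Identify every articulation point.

Removing C increases the component count from 1 to 2, so C is a cut vertex.
By contrast removing D leaves 1 component; it is not a cut vertex. No other vertex is a cut vertex either.

C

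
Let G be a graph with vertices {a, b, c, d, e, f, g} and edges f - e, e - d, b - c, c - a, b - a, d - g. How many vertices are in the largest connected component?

Starting from a we can reach a, b, c. That is one component of size 3.
Starting from d we can reach d, e, f, g. That is one component of size 4.
The largest has 4 vertices.

4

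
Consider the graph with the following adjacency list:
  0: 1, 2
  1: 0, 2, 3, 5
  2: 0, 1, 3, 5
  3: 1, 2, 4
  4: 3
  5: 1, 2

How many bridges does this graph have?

1

The edges on the cycle 1-5-2-3-1 are not bridges since each lies on that cycle.
But removing 4-3 disconnects 4 from 3 — this is a bridge.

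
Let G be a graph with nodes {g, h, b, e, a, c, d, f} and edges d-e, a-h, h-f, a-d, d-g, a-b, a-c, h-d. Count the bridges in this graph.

5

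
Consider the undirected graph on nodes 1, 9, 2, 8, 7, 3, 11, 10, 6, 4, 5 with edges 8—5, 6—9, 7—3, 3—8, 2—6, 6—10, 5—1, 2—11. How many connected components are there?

4 is isolated — a component by itself.
Starting from 1 we can reach 1, 3, 5, 7, 8. That is one component of size 5.
Starting from 2 we can reach 2, 6, 9, 10, 11. That is one component of size 5.
Total: 3 components.

3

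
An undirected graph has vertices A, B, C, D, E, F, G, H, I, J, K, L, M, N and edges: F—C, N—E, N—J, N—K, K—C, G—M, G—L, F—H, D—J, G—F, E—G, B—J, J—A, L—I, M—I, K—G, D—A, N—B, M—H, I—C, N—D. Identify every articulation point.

N

Removing N increases the component count from 1 to 2, so N is a cut vertex.
By contrast removing E leaves 1 component; it is not a cut vertex. No other vertex is a cut vertex either.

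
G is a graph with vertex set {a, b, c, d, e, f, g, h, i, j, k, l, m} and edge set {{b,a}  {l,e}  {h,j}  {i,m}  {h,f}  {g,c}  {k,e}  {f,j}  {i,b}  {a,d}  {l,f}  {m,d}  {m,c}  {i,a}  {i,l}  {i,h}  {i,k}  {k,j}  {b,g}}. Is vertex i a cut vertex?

Yes

Deleting i raises the number of components from 1 to 2, so i is a cut vertex.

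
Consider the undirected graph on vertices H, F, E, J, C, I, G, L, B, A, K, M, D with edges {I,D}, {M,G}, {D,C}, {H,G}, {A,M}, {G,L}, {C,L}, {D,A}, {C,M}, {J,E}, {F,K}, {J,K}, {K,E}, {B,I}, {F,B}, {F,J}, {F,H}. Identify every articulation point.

F

Removing F increases the component count from 1 to 2, so F is a cut vertex.
By contrast removing H leaves 1 component; it is not a cut vertex. No other vertex is a cut vertex either.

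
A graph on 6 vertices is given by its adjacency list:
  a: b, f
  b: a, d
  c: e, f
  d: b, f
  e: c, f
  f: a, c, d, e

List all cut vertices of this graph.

f

Removing f increases the component count from 1 to 2, so f is a cut vertex.
By contrast removing a leaves 1 component; it is not a cut vertex. No other vertex is a cut vertex either.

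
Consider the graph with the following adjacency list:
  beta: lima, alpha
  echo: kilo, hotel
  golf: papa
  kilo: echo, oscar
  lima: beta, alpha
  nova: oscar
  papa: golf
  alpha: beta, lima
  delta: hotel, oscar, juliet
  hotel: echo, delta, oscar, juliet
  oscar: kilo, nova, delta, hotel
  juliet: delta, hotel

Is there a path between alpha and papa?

The component containing alpha is {beta, lima, alpha}, and papa is not in it.

No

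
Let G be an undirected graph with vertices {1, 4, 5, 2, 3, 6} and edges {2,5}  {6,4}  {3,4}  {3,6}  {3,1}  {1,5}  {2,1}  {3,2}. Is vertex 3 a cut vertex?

Yes

Deleting 3 raises the number of components from 1 to 2, so 3 is a cut vertex.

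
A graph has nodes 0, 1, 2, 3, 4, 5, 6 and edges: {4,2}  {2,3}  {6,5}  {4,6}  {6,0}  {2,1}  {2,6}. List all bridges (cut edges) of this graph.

0-6, 1-2, 2-3, 5-6

The edges on the cycle 4-2-6-4 are not bridges since each lies on that cycle.
But removing 2—3 disconnects 2 from 3; removing 6—0 disconnects 6 from 0; removing 2—1 disconnects 2 from 1; removing 6—5 disconnects 6 from 5 — these are bridges.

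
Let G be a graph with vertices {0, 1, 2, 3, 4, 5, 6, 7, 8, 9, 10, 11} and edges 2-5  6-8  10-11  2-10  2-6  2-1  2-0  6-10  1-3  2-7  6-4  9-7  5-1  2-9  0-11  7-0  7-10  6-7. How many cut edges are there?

3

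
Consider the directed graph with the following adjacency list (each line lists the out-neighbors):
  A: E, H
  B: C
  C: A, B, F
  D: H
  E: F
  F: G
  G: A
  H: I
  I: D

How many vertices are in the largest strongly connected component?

{A, E, F, G} are all mutually reachable — one SCC of size 4.
{D, H, I} are all mutually reachable — one SCC of size 3.
{B, C} are all mutually reachable — one SCC of size 2.
The largest has 4 vertices.

4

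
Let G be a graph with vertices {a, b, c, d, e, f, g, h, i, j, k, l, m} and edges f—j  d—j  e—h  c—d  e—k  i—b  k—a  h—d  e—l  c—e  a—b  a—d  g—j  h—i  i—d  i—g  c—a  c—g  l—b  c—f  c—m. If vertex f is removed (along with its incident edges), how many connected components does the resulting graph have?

With f gone, the remaining components are: {a, b, c, d, e, g, h, i, j, k, l, m}.
That is 1 component.

1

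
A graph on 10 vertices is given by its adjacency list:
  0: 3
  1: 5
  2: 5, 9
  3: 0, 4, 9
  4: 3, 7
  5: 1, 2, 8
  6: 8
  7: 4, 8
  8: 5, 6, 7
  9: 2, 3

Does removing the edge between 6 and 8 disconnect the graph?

Yes

Removing 6-8 leaves no path between 6 and 8: the component count goes from 1 to 2. So it is a bridge.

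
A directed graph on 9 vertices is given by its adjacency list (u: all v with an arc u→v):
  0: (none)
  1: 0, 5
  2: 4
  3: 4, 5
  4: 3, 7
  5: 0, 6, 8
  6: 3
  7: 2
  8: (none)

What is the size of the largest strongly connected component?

6

{2, 3, 4, 5, 6, 7} are all mutually reachable — one SCC of size 6.
{8} is an SCC by itself.
{1} is an SCC by itself.
{0} is an SCC by itself.
The largest has 6 vertices.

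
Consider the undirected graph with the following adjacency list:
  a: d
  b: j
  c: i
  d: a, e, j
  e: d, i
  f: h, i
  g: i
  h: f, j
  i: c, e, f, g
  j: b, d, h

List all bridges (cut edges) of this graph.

a-d, b-j, c-i, g-i

The edges on the cycle f-h-j-d-e-i-f are not bridges since each lies on that cycle.
But removing a-d disconnects a from d; removing i-c disconnects i from c; removing b-j disconnects b from j; removing i-g disconnects i from g — these are bridges.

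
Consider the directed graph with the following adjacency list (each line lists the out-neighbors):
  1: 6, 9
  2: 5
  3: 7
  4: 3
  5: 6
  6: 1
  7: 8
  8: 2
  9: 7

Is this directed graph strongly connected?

No

There is no directed path from 3 to 4, so the graph is not strongly connected.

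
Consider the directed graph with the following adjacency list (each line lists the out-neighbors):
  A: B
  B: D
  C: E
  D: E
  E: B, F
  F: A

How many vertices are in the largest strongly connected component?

5

{A, B, D, E, F} are all mutually reachable — one SCC of size 5.
{C} is an SCC by itself.
The largest has 5 vertices.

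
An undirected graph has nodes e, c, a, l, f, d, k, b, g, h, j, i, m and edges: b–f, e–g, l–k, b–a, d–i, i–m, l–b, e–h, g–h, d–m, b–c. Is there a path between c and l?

From c we can reach a, b, c, f, k, l, which includes l.

Yes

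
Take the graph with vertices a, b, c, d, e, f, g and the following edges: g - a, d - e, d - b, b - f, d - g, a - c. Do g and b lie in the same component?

From g we can reach a, b, c, d, e, f, g, which includes b.

Yes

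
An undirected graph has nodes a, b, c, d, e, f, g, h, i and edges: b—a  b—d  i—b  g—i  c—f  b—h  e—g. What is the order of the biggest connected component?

7

Starting from c we can reach c, f. That is one component of size 2.
Starting from a we can reach a, b, d, e, g, h, i. That is one component of size 7.
The largest has 7 vertices.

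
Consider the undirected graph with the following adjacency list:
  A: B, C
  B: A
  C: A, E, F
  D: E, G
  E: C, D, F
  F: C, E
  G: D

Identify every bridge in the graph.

The edges on the cycle E-C-F-E are not bridges since each lies on that cycle.
But removing D-G disconnects D from G; removing A-B disconnects A from B; removing C-A disconnects C from A; removing E-D disconnects E from D — these are bridges.

A-B, A-C, D-E, D-G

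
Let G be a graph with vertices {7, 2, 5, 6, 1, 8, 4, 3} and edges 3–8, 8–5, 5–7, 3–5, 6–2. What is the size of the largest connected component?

4

1 is isolated — a component by itself.
4 is isolated — a component by itself.
Starting from 2 we can reach 2, 6. That is one component of size 2.
Starting from 3 we can reach 3, 5, 7, 8. That is one component of size 4.
The largest has 4 vertices.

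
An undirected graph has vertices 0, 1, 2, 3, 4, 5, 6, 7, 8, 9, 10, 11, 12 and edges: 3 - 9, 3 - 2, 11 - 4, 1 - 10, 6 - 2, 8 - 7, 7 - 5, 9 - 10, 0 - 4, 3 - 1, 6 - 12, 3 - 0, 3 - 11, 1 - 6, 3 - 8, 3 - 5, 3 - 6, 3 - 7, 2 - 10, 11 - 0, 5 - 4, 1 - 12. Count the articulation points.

1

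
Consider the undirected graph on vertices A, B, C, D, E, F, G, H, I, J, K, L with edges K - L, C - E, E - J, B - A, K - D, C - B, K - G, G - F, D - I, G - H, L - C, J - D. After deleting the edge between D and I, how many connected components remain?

Before removal there is 1 component.
D - I is a bridge — removing it separates D's side from I's side.
After removal: 2 components.

2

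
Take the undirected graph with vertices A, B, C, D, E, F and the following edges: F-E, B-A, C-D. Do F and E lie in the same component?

From F we can reach E, F, which includes E.

Yes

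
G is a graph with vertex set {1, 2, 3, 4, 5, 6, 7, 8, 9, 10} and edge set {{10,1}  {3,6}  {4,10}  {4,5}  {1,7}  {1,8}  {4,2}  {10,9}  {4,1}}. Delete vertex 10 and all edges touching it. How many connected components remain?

3

With 10 gone, the remaining components are: {9}; {3, 6}; {1, 2, 4, 5, 7, 8}.
That is 3 components.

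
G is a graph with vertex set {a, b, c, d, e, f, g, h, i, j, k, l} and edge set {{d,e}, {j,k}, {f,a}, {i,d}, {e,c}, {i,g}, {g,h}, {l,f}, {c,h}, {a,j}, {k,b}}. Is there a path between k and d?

No

The component containing k is {a, b, f, j, k, l}, and d is not in it.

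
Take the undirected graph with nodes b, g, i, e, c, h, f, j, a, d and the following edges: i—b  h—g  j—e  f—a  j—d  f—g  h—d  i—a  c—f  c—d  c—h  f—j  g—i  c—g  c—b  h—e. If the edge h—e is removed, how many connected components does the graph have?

1

h and e are still connected via h-d-j-e, so the component count stays at 1.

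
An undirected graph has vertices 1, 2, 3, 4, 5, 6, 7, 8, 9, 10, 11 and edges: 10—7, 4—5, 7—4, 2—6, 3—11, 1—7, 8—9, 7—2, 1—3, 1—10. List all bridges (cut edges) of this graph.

The edges on the cycle 1-10-7-1 are not bridges since each lies on that cycle.
But removing 7—4 disconnects 7 from 4; removing 8—9 disconnects 8 from 9; removing 7—2 disconnects 7 from 2; removing 1—3 disconnects 1 from 3 — these are bridges.
In total 7 edges are bridges.

1-3, 11-3, 2-6, 2-7, 4-5, 4-7, 8-9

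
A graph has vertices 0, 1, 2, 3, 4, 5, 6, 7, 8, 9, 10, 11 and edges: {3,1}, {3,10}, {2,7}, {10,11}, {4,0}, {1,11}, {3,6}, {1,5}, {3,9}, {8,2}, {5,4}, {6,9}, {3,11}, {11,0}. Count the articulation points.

Removing 2 increases the component count from 2 to 3, so 2 is a cut vertex.
Removing 3 increases the component count from 2 to 3, so 3 is a cut vertex.
By contrast removing 5 leaves 2 components; it is not a cut vertex. No other vertex is a cut vertex either.

2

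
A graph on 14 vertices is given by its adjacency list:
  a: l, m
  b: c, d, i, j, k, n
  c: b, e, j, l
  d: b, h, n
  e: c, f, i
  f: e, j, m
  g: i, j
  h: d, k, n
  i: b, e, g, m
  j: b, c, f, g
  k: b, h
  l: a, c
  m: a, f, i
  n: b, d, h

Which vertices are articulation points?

b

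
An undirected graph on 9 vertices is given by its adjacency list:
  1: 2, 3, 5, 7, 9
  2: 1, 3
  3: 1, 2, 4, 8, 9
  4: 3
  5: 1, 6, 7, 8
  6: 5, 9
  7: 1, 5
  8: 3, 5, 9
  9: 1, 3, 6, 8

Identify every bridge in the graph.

The edges on the cycle 1-7-5-6-9-1 are not bridges since each lies on that cycle.
But removing 4-3 disconnects 4 from 3 — this is a bridge.

3-4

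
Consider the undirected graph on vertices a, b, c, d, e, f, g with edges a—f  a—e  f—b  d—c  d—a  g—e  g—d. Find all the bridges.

a-f, b-f, c-d

The edges on the cycle g-d-a-e-g are not bridges since each lies on that cycle.
But removing d—c disconnects d from c; removing a—f disconnects a from f; removing f—b disconnects f from b — these are bridges.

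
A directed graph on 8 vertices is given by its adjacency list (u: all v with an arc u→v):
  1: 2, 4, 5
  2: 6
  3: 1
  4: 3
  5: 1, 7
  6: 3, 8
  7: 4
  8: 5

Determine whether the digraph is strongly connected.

From 6 we can reach every vertex (1, 2, 3, 4, 5, 6, 7, 8), and every vertex can reach 6 (1, 2, 3, 4, 5, 6, 7, 8). So the whole graph is one strongly connected component.

Yes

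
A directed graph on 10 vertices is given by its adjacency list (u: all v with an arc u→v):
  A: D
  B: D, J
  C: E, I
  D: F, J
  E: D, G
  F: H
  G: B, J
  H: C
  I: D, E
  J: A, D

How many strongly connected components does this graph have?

1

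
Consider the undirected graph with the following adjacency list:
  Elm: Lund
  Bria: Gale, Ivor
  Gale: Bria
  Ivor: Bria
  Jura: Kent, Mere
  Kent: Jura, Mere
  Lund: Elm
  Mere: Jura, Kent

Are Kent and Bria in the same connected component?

The component containing Kent is {Jura, Kent, Mere}, and Bria is not in it.

No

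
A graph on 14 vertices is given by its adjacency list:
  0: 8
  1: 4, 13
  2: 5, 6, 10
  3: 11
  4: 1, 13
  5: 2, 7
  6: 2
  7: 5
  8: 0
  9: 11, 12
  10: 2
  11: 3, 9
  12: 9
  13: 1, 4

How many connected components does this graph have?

Starting from 0 we can reach 0, 8. That is one component of size 2.
Starting from 1 we can reach 1, 4, 13. That is one component of size 3.
Starting from 3 we can reach 3, 9, 11, 12. That is one component of size 4.
Starting from 2 we can reach 2, 5, 6, 7, 10. That is one component of size 5.
Total: 4 components.

4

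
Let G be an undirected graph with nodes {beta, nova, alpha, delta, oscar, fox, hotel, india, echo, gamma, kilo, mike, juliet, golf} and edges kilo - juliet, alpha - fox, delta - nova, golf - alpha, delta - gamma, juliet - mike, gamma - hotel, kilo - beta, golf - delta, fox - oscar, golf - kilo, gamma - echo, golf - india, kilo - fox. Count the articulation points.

6

Removing fox increases the component count from 1 to 2, so fox is a cut vertex.
Removing golf increases the component count from 1 to 3, so golf is a cut vertex.
Removing kilo increases the component count from 1 to 3, so kilo is a cut vertex.
Likewise delta, gamma, juliet are cut vertices.
By contrast removing beta leaves 1 component; it is not a cut vertex. No other vertex is a cut vertex either.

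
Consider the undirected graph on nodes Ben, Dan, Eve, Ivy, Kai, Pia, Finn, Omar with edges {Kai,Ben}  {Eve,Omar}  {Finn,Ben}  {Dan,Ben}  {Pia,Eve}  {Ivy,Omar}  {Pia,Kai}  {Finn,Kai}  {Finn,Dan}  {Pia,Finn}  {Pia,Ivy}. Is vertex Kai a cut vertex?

Deleting Kai leaves 1 component (was 1) (its neighbors Ben, Pia, Finn remain connected to each other), so Kai is not a cut vertex.

No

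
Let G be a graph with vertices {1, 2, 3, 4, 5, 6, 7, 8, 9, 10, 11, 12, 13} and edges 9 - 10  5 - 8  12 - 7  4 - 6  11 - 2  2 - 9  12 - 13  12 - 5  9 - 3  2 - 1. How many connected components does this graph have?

3

Starting from 4 we can reach 4, 6. That is one component of size 2.
Starting from 5 we can reach 5, 7, 8, 12, 13. That is one component of size 5.
Starting from 1 we can reach 1, 2, 3, 9, 10, 11. That is one component of size 6.
Total: 3 components.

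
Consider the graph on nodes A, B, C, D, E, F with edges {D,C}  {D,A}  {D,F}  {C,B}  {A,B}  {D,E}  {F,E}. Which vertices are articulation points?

D

Removing D increases the component count from 1 to 2, so D is a cut vertex.
By contrast removing B leaves 1 component; it is not a cut vertex. No other vertex is a cut vertex either.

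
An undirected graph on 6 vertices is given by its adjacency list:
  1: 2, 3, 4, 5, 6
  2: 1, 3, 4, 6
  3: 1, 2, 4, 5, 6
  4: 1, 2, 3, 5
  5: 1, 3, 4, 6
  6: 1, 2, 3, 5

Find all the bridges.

none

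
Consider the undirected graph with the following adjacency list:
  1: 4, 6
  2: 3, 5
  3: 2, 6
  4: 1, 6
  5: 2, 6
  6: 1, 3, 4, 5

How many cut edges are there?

0

The edges on the cycle 6-4-1-6 are not bridges since each lies on that cycle.
Every edge lies on some cycle, so there are no bridges.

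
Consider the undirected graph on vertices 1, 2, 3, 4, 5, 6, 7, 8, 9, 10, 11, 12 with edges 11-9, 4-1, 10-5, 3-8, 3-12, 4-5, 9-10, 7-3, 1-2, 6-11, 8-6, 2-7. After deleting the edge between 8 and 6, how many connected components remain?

8 and 6 are still connected via 8-3-7-2-1-4-5-10-9-11-6, so the component count stays at 1.

1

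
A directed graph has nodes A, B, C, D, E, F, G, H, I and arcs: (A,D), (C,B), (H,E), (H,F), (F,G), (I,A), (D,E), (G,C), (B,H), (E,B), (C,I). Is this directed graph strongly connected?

Yes

From C we can reach every vertex (A, B, C, D, E, F, G, H, I), and every vertex can reach C (A, B, C, D, E, F, G, H, I). So the whole graph is one strongly connected component.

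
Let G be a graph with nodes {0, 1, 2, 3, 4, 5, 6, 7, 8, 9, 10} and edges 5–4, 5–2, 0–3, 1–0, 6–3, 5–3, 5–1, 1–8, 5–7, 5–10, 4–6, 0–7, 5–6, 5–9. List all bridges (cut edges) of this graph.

The edges on the cycle 5-1-0-7-5 are not bridges since each lies on that cycle.
But removing 5–2 disconnects 5 from 2; removing 1–8 disconnects 1 from 8; removing 5–9 disconnects 5 from 9; removing 5–10 disconnects 5 from 10 — these are bridges.

1-8, 10-5, 2-5, 5-9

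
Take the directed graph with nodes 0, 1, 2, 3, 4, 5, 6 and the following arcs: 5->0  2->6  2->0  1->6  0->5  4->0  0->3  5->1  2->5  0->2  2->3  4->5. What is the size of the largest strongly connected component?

3

{0, 2, 5} are all mutually reachable — one SCC of size 3.
{4} is an SCC by itself.
{3} is an SCC by itself.
{6} is an SCC by itself.
{1} is an SCC by itself.
The largest has 3 vertices.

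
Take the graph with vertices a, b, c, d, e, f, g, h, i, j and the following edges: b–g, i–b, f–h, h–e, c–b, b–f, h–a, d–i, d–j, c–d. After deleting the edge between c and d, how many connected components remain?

1

c and d are still connected via c-b-i-d, so the component count stays at 1.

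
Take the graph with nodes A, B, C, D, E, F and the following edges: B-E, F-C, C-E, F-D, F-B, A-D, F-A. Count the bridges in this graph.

0

The edges on the cycle F-A-D-F are not bridges since each lies on that cycle.
Every edge lies on some cycle, so there are no bridges.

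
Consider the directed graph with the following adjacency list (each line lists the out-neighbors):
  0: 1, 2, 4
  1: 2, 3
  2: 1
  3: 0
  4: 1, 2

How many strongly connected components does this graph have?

1

{0, 1, 2, 3, 4} are all mutually reachable — one SCC of size 5.
That gives 1 strongly connected component.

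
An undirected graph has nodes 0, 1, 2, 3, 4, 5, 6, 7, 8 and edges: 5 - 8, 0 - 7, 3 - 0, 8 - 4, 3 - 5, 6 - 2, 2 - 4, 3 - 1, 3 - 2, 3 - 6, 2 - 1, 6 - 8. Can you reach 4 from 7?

From 7 we can reach 0, 1, 2, 3, 4, 5, 6, 7, 8, which includes 4.

Yes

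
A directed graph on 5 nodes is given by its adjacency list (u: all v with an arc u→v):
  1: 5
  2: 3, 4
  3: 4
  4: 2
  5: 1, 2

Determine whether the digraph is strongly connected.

No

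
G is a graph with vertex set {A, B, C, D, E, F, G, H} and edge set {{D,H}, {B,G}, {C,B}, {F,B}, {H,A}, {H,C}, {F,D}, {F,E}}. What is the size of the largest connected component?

8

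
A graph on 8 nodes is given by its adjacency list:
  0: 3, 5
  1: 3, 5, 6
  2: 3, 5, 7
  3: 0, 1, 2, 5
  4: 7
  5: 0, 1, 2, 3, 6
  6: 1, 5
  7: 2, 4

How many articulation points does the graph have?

Removing 2 increases the component count from 1 to 2, so 2 is a cut vertex.
Removing 7 increases the component count from 1 to 2, so 7 is a cut vertex.
By contrast removing 0 leaves 1 component; it is not a cut vertex. No other vertex is a cut vertex either.

2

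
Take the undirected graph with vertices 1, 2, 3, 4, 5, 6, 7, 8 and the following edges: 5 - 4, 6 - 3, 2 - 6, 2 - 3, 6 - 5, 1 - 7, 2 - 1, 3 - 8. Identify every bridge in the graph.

The edges on the cycle 2-6-3-2 are not bridges since each lies on that cycle.
But removing 2 - 1 disconnects 2 from 1; removing 1 - 7 disconnects 1 from 7; removing 3 - 8 disconnects 3 from 8; removing 5 - 4 disconnects 5 from 4 — these are bridges.
In total 5 edges are bridges.

1-2, 1-7, 3-8, 4-5, 5-6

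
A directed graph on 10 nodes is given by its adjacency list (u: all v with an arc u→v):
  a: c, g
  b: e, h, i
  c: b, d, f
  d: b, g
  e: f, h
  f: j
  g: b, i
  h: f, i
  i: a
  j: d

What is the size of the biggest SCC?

{a, b, c, d, e, f, g, h, i, j} are all mutually reachable — one SCC of size 10.
The largest has 10 vertices.

10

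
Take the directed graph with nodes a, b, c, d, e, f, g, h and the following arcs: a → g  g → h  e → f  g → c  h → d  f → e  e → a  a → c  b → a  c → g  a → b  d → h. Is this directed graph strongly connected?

There is no directed path from a to e, so the graph is not strongly connected.

No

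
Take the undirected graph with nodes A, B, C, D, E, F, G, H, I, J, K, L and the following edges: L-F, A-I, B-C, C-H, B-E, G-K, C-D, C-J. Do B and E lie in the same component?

From B we can reach B, C, D, E, H, J, which includes E.

Yes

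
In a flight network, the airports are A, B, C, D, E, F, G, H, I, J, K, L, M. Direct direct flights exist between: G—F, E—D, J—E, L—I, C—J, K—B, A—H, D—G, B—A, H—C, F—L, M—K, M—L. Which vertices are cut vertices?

L

Removing L increases the component count from 1 to 2, so L is a cut vertex.
By contrast removing D leaves 1 component; it is not a cut vertex. No other vertex is a cut vertex either.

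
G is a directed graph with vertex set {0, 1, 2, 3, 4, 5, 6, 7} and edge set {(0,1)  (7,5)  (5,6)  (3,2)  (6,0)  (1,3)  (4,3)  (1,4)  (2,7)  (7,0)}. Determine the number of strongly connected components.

{0, 1, 2, 3, 4, 5, 6, 7} are all mutually reachable — one SCC of size 8.
That gives 1 strongly connected component.

1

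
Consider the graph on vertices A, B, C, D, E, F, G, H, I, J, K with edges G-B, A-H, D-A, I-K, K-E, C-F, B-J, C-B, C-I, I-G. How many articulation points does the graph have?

5

Removing A increases the component count from 2 to 3, so A is a cut vertex.
Removing B increases the component count from 2 to 3, so B is a cut vertex.
Removing C increases the component count from 2 to 3, so C is a cut vertex.
Likewise I, K are cut vertices.
By contrast removing J leaves 2 components; it is not a cut vertex. No other vertex is a cut vertex either.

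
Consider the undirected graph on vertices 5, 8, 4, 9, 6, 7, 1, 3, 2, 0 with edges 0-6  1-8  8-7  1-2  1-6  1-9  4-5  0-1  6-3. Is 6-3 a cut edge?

Yes

Removing 6-3 leaves no path between 6 and 3: the component count goes from 2 to 3. So it is a bridge.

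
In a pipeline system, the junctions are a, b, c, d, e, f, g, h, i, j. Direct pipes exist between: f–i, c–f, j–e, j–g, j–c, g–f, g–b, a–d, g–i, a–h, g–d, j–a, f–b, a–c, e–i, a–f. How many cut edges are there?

The edges on the cycle j-a-c-f-g-j are not bridges since each lies on that cycle.
But removing h–a disconnects h from a — this is a bridge.

1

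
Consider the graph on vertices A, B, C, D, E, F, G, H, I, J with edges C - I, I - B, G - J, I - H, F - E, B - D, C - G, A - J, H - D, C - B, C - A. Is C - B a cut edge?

No

After removing C - B, the path C-I-B still connects them, so the edge is not a bridge.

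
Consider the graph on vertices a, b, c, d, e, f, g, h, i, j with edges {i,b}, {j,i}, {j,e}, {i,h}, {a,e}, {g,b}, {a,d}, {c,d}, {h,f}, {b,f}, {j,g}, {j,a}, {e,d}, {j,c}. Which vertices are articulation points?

Removing j increases the component count from 1 to 2, so j is a cut vertex.
By contrast removing g leaves 1 component; it is not a cut vertex. No other vertex is a cut vertex either.

j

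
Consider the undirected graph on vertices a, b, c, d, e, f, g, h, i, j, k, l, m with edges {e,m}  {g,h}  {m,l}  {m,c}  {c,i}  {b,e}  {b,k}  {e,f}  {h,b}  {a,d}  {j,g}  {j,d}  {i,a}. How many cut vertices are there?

3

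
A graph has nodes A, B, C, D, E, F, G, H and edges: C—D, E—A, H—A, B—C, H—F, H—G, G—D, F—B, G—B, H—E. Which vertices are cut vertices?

H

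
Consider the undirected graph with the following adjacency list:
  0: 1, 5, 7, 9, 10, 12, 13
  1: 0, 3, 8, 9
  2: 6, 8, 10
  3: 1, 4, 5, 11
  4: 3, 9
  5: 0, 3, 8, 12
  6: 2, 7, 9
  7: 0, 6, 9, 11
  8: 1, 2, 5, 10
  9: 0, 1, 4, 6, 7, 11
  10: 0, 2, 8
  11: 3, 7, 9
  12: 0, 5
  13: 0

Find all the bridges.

The edges on the cycle 0-9-4-3-5-8-10-0 are not bridges since each lies on that cycle.
But removing 13-0 disconnects 13 from 0 — this is a bridge.

0-13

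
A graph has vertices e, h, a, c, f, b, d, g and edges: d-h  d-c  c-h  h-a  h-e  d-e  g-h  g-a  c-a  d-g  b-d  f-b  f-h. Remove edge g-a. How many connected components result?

g and a are still connected via g-h-a, so the component count stays at 1.

1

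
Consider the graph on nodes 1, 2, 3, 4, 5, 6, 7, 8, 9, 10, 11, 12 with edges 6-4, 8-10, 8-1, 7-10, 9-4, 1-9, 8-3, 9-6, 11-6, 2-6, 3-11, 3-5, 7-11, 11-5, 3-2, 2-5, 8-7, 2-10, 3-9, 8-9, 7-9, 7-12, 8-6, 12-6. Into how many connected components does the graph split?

Starting from 1 we can reach 1, 2, 3, 4, 5, 6, 7, 8, 9, 10, 11, 12. That is one component of size 12.
Total: 1 component.

1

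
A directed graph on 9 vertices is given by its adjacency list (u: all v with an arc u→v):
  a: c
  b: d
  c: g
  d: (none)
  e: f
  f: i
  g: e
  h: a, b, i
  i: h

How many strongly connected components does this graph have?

3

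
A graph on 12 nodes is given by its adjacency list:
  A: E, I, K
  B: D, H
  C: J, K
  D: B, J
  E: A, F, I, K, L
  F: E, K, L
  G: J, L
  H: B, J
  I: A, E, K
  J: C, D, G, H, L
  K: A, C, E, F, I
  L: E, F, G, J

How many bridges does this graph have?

The edges on the cycle J-H-B-D-J are not bridges since each lies on that cycle.
Every edge lies on some cycle, so there are no bridges.

0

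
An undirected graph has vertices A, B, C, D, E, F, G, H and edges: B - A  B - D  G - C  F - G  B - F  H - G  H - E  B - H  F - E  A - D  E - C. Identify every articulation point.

Removing B increases the component count from 1 to 2, so B is a cut vertex.
By contrast removing C leaves 1 component; it is not a cut vertex. No other vertex is a cut vertex either.

B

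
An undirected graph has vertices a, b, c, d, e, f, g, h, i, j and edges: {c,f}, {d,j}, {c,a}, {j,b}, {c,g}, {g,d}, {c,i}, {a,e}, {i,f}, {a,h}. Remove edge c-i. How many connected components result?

1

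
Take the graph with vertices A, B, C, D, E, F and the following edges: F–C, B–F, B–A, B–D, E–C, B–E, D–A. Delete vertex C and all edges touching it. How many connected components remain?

With C gone, the remaining components are: {A, B, D, E, F}.
That is 1 component.

1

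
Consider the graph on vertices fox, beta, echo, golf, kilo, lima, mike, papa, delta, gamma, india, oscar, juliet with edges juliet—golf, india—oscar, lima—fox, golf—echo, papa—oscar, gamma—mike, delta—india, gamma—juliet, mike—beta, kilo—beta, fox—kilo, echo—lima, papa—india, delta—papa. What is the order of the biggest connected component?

9

Starting from papa we can reach papa, delta, india, oscar. That is one component of size 4.
Starting from fox we can reach fox, beta, echo, golf, kilo, lima, mike, gamma, juliet. That is one component of size 9.
The largest has 9 vertices.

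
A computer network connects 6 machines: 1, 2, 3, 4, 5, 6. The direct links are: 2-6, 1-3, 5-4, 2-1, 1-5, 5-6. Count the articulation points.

2

Removing 1 increases the component count from 1 to 2, so 1 is a cut vertex.
Removing 5 increases the component count from 1 to 2, so 5 is a cut vertex.
By contrast removing 2 leaves 1 component; it is not a cut vertex. No other vertex is a cut vertex either.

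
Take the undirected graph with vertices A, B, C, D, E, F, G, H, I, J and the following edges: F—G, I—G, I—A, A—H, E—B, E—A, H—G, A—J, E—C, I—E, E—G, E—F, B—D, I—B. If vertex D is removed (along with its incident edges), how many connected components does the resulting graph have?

With D gone, the remaining components are: {A, B, C, E, F, G, H, I, J}.
That is 1 component.

1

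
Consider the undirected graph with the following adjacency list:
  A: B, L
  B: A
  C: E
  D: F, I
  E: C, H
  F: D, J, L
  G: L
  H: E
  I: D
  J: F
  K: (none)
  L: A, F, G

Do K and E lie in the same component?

No

The component containing K is {K}, and E is not in it.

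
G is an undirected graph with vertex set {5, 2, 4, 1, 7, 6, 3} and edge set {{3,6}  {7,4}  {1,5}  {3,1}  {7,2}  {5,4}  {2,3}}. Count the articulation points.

1

Removing 3 increases the component count from 1 to 2, so 3 is a cut vertex.
By contrast removing 6 leaves 1 component; it is not a cut vertex. No other vertex is a cut vertex either.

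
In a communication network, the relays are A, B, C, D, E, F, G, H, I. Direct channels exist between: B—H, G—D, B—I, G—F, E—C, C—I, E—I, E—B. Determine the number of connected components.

A is isolated — a component by itself.
Starting from D we can reach D, F, G. That is one component of size 3.
Starting from B we can reach B, C, E, H, I. That is one component of size 5.
Total: 3 components.

3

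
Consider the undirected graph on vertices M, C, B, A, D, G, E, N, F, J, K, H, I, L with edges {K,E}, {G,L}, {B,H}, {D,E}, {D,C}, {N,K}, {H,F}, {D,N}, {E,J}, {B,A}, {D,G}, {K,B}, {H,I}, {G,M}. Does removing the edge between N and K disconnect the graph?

After removing N-K, the path N-D-E-K still connects them, so the edge is not a bridge.

No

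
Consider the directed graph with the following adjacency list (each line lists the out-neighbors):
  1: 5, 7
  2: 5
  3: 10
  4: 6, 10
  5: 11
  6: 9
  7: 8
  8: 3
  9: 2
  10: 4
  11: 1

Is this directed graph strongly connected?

Yes

From 6 we can reach every vertex (1, 2, 3, 4, 5, 6, 7, 8, 9, 10, 11), and every vertex can reach 6 (1, 2, 3, 4, 5, 6, 7, 8, 9, 10, 11). So the whole graph is one strongly connected component.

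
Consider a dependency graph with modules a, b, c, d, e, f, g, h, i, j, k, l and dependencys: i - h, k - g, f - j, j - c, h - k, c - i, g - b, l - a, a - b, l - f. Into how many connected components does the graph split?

3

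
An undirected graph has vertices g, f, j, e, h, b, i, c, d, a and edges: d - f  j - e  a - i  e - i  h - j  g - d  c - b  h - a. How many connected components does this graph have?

3

Starting from b we can reach b, c. That is one component of size 2.
Starting from d we can reach d, f, g. That is one component of size 3.
Starting from a we can reach a, e, h, i, j. That is one component of size 5.
Total: 3 components.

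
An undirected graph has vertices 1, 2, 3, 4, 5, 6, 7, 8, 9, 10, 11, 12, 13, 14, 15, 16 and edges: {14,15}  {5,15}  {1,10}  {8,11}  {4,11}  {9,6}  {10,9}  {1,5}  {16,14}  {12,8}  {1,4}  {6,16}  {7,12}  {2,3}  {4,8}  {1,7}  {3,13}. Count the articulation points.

2

Removing 1 increases the component count from 2 to 3, so 1 is a cut vertex.
Removing 3 increases the component count from 2 to 3, so 3 is a cut vertex.
By contrast removing 5 leaves 2 components; it is not a cut vertex. No other vertex is a cut vertex either.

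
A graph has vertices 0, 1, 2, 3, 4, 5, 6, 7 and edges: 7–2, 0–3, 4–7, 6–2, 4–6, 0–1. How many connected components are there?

5 is isolated — a component by itself.
Starting from 0 we can reach 0, 1, 3. That is one component of size 3.
Starting from 2 we can reach 2, 4, 6, 7. That is one component of size 4.
Total: 3 components.

3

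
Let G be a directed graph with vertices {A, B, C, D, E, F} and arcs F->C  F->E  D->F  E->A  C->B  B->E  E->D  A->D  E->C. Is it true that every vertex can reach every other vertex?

From F we can reach every vertex (A, B, C, D, E, F), and every vertex can reach F (A, B, C, D, E, F). So the whole graph is one strongly connected component.

Yes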